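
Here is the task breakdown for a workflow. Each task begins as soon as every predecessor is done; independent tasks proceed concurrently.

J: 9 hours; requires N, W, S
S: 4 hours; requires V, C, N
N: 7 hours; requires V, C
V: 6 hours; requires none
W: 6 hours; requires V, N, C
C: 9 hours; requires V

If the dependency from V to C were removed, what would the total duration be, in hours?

With the dependency in place, V→C→N→W→J = 6+9+7+6+9 = 37 sets the finish at 37 hours.
Without V→C, C's earliest start moves from 6 to 0.
New critical path: C→N→W→J = 9+7+6+9 = 31 ⇒ 31 hours.

31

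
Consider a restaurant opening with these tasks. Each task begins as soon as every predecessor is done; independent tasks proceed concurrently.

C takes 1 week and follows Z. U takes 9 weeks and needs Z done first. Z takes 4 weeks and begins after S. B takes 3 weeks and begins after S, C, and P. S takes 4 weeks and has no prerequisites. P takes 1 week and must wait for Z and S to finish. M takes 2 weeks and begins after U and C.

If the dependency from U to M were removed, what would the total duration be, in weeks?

17

Before: longest chain S→Z→U→M = 4+4+9+2 = 19, finish 19.
Without U→M, M's earliest start moves from 17 to 9.
The longest chain is now S→Z→U = 4+4+9 = 17, so the job takes 17 weeks.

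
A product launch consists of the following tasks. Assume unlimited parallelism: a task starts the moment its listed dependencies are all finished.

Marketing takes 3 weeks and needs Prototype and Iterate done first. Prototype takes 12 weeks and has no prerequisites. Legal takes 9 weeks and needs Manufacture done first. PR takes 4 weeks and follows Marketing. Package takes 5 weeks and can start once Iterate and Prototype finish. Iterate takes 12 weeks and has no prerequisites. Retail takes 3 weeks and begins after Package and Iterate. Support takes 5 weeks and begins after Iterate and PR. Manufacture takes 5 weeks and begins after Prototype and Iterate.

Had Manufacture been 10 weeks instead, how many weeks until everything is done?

The binding path is Prototype→Manufacture→Legal = 12+5+9 = 26; finish at 26 weeks.
Manufacture lies on that path, so at 10 weeks the path becomes 31 weeks.
No other chain overtakes it, so the finish is 31 weeks.

31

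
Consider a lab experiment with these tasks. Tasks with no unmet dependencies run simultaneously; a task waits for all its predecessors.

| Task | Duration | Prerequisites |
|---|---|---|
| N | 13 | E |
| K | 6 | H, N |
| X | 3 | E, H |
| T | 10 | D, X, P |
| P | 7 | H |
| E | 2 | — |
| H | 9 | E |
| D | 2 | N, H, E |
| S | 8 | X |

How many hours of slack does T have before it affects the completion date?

The longest chain is E→H→P→T = 2+9+7+10 = 28; overall finish 28 hours.
Longest path through T: 28 hours (earliest finish 28, latest finish 28).
Float = 28 − 28 = 0.

0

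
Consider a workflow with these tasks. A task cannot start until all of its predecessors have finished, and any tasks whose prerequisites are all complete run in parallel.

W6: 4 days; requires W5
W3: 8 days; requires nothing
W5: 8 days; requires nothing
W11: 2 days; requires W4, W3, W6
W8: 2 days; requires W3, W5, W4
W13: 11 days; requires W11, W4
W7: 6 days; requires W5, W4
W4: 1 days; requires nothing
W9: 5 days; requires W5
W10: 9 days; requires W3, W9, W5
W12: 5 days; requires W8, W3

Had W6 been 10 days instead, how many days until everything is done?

31

Critical path before the change: W5→W6→W11→W13 = 8+4+2+11 = 25 giving 25 days.
W6 is on the critical path; changing it to 10 makes that path 31 days.
That remains the longest chain; total 31 days.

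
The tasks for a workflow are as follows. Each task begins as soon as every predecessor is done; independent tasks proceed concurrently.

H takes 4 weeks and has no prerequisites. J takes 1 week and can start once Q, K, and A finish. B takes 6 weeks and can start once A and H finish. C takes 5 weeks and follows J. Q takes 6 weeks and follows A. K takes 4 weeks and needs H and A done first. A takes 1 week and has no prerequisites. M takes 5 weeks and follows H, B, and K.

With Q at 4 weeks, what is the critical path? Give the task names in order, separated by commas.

H, B, M

Baseline: H→B→M = 4+6+5 = 15 → 15 weeks.
Q is off the critical path — its longest chain is 13 weeks, giving 2 of slack.
No other chain overtakes it, so the finish is 15 weeks.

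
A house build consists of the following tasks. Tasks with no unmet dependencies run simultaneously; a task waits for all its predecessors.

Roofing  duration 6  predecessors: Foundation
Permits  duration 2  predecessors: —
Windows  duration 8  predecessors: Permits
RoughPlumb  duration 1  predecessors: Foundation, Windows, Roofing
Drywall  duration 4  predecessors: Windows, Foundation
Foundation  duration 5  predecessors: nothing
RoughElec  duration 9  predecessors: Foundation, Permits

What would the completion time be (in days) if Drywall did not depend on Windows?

Before: longest chain Permits→Windows→Drywall = 2+8+4 = 14, finish 14.
Without Windows→Drywall, Drywall's earliest start moves from 10 to 5.
After: Foundation→RoughElec = 5+9 = 14 → 14 days.

14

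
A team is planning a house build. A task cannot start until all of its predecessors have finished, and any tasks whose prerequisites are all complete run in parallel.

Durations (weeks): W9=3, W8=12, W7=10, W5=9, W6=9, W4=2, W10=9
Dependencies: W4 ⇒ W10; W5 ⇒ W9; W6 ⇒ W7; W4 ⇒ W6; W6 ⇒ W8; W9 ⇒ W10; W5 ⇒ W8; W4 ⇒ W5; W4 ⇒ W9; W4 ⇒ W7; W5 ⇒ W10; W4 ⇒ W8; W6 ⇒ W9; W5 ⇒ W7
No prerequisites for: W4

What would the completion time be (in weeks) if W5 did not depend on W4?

23

Original critical path: W4→W5→W8 = 2+9+12 = 23 ⇒ 23 weeks.
Without W4→W5, W5's earliest start moves from 2 to 0.
The longest chain is now W4→W6→W8 = 2+9+12 = 23, so the schedule takes 23 weeks.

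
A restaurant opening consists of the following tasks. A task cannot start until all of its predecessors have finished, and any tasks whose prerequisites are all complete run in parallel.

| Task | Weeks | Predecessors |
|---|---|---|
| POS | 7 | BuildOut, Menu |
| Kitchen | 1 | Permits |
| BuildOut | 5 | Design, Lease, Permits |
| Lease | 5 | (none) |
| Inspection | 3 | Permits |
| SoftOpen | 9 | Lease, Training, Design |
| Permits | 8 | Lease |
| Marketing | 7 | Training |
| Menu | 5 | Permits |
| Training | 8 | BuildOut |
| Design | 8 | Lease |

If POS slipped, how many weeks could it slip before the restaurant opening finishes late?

Critical path: Lease→Permits→BuildOut→Training→SoftOpen = 5+8+5+8+9 = 35, so the finish is 35 weeks.
The longest chain containing POS totals 25 weeks.
So POS can slip 35 − 25 = 10 weeks.

10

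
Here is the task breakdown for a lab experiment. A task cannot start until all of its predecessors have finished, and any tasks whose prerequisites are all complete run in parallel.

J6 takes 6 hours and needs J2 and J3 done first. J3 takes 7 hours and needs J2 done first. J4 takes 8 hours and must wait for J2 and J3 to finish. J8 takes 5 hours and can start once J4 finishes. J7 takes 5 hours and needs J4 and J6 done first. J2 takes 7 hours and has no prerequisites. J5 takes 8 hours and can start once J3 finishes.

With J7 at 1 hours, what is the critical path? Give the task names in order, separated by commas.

As given, the longest chain is J2→J3→J4→J7 = 7+7+8+5 = 27, so the finish is 27 hours.
J7 is on the critical path; changing it to 1 makes that path 23 hours.
New critical path: J2→J3→J4→J8 = 7+7+8+5 = 27 ⇒ 27 hours.

J2, J3, J4, J8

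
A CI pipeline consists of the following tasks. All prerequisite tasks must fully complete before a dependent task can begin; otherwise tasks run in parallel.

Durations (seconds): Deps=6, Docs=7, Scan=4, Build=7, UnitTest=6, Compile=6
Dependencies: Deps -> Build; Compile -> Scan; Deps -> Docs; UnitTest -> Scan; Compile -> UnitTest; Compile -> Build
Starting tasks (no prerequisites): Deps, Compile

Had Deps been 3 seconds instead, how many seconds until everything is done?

As given, the longest chain is Compile→UnitTest→Scan = 6+6+4 = 16, so the finish is 16 seconds.
Deps has 3 seconds of float (longest path through it is 13).
No other chain overtakes it, so the finish is 16 seconds.

16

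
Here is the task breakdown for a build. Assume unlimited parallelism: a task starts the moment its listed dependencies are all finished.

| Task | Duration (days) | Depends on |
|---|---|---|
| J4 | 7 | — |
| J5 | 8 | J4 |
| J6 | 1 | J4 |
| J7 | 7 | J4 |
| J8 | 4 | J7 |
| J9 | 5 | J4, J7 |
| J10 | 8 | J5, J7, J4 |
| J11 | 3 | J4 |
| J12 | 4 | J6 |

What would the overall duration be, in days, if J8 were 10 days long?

24

Baseline: J4→J5→J10 = 7+8+8 = 23 → 23 days.
J8 is off the critical path — its longest chain is 18 days, giving 5 of slack.
New critical path: J4→J7→J8 = 7+7+10 = 24 ⇒ 24 days.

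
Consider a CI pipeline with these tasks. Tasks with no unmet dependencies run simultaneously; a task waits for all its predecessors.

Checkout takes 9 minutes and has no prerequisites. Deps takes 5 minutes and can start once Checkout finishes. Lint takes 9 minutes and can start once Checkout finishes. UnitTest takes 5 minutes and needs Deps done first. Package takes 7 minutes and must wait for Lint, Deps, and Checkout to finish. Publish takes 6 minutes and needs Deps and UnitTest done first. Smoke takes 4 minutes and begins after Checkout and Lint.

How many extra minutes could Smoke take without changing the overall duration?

Critical path: Checkout→Deps→UnitTest→Publish = 9+5+5+6 = 25, so the finish is 25 minutes.
The longest chain containing Smoke totals 22 minutes.
Slack of Smoke = 21 − 18 = 3 minutes.

3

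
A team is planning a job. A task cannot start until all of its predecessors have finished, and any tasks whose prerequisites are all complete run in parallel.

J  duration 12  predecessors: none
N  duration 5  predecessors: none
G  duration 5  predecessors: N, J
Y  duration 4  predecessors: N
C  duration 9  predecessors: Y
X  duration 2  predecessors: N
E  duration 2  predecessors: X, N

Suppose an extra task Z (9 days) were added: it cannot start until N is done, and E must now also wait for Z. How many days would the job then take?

18

Originally the job takes 18 days.
With Z inserted, E now waits for max(X, N, Z).
New critical path: N→Y→C = 5+4+9 = 18 ⇒ 18 days.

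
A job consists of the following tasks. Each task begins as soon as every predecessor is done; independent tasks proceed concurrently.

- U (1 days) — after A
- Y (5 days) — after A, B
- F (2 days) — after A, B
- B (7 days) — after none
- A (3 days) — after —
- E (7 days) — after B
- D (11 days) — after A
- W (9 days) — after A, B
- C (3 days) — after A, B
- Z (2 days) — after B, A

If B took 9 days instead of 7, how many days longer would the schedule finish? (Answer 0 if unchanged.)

Actual critical path: B→W = 7+9 = 16 ⇒ 16 days.
Since B is critical, the +2 change carries straight to that chain (now 18 days).
That remains the longest chain; total 18 days.
Change in finish: 18 − 16 = +2 days.

2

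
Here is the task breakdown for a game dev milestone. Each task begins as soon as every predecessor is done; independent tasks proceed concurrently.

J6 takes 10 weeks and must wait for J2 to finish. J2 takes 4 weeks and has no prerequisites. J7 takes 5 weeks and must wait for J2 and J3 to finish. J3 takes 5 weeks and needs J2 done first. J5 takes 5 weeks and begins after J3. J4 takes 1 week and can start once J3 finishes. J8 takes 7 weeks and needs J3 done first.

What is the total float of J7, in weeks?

2

The longest chain is J2→J3→J8 = 4+5+7 = 16; overall finish 16 weeks.
J7 finishes as early as 14 and must finish by 16.
Slack of J7 = 11 − 9 = 2 weeks.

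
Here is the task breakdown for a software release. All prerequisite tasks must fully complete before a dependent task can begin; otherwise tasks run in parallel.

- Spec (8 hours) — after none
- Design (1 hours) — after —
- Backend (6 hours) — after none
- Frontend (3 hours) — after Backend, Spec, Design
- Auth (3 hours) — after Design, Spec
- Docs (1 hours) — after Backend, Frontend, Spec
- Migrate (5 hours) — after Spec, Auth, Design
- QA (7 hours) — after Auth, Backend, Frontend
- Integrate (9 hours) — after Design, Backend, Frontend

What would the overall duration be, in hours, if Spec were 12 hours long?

24

As given, the longest chain is Spec→Frontend→Integrate = 8+3+9 = 20, so the finish is 20 hours.
Spec is on the critical path; changing it to 12 makes that path 24 hours.
No other chain overtakes it, so the finish is 24 hours.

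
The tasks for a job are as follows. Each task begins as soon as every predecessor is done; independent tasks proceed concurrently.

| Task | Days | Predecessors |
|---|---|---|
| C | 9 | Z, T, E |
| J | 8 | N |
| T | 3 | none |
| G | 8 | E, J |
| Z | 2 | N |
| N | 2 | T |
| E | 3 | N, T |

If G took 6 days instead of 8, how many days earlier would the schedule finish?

Critical path before the change: T→N→J→G = 3+2+8+8 = 21 giving 21 days.
Since G is critical, the -2 change carries straight to that chain (now 19 days).
The critical path is still T→N→J→G; finish is now 19 days.
Change in finish: 19 − 21 = -2 days.

2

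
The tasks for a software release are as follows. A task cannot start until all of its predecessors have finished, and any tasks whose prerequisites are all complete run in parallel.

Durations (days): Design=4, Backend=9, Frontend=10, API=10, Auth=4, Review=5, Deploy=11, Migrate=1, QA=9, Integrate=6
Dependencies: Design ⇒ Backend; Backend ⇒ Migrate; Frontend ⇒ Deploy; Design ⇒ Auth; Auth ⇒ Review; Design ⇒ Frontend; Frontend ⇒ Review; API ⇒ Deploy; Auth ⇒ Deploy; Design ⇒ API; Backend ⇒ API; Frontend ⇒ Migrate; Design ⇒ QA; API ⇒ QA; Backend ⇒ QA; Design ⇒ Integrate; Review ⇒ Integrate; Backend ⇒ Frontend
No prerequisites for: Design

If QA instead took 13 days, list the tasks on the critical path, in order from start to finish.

Actual critical path: Design→Backend→Frontend→Review→Integrate = 4+9+10+5+6 = 34 ⇒ 34 days.
The longest path through QA is only 32 days, so QA has float 2.
The binding chain switches to Design→Backend→API→QA = 4+9+10+13 = 36; finish 36 days.

Design, Backend, API, QA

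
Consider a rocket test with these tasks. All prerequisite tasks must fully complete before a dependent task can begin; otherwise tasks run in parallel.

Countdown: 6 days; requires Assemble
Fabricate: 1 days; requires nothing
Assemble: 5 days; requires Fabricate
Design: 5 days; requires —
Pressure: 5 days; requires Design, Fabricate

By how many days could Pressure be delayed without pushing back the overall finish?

The longest chain is Fabricate→Assemble→Countdown = 1+5+6 = 12; overall finish 12 days.
The longest chain containing Pressure totals 10 days.
So Pressure can slip 12 − 10 = 2 days.

2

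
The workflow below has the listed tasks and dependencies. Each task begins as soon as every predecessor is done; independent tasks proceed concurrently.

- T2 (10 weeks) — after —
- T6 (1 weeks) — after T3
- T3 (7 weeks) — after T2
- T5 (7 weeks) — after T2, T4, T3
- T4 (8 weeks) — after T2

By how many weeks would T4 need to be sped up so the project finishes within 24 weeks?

1

Current finish: 25 weeks; target: 24.
T4 is on every critical path, so each week cut from T4 cuts the finish by one (this holds down to a finish of 24).
Need 25 − 24 = 1 week off T4 → T4 becomes 7 weeks, finish becomes 24.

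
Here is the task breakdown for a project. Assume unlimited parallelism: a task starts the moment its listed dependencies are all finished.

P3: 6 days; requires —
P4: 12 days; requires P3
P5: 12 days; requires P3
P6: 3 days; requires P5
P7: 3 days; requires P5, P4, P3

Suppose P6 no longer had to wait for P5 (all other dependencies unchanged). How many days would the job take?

21

With the dependency in place, P3→P4→P7 = 6+12+3 = 21 sets the finish at 21 days.
Without P5→P6, P6's earliest start moves from 18 to 0.
After: P3→P4→P7 = 6+12+3 = 21 → 21 days.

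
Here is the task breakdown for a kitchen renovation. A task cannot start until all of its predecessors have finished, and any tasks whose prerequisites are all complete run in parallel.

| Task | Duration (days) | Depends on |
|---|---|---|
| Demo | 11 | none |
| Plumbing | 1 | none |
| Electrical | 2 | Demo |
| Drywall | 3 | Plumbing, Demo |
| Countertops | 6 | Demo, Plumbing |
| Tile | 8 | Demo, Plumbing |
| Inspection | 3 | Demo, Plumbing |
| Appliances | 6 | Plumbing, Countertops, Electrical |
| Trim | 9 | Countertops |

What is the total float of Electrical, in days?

7

Critical path: Demo→Countertops→Trim = 11+6+9 = 26, so the finish is 26 days.
Longest path through Electrical: 19 days (earliest finish 13, latest finish 20).
Slack of Electrical = 18 − 11 = 7 days.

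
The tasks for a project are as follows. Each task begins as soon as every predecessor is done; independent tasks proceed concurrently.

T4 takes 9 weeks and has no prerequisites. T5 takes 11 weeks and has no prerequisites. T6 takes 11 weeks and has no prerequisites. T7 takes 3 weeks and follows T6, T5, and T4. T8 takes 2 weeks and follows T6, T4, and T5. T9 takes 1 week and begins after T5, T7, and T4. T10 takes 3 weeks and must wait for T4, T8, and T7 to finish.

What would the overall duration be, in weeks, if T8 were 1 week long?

17

As given, the longest chain is T5→T7→T10 = 11+3+3 = 17, so the finish is 17 weeks.
The longest path through T8 is only 16 weeks, so T8 has float 1.
No other chain overtakes it, so the finish is 17 weeks.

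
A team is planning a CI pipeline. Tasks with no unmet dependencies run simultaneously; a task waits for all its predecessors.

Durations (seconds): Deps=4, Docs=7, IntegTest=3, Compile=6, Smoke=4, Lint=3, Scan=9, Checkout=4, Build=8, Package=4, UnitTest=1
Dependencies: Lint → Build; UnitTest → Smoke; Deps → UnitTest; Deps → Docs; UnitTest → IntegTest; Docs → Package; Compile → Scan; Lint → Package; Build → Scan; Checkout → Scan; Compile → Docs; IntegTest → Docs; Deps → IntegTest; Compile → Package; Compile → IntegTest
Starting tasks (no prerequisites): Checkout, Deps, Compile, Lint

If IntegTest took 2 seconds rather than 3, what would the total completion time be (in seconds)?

Baseline: Compile→IntegTest→Docs→Package = 6+3+7+4 = 20 → 20 seconds.
IntegTest is on the critical path; changing it to 2 makes that path 19 seconds.
New critical path: Lint→Build→Scan = 3+8+9 = 20 ⇒ 20 seconds.

20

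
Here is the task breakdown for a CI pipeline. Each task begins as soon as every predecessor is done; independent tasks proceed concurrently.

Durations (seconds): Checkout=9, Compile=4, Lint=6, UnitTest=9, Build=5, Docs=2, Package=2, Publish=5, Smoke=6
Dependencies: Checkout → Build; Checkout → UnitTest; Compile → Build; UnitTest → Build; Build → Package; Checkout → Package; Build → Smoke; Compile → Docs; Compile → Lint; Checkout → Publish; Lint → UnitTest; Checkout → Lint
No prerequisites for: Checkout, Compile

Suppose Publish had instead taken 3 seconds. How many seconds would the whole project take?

35

Critical path before the change: Checkout→Lint→UnitTest→Build→Smoke = 9+6+9+5+6 = 35 giving 35 seconds.
Publish is off the critical path — its longest chain is 14 seconds, giving 21 of slack.
No other chain overtakes it, so the finish is 35 seconds.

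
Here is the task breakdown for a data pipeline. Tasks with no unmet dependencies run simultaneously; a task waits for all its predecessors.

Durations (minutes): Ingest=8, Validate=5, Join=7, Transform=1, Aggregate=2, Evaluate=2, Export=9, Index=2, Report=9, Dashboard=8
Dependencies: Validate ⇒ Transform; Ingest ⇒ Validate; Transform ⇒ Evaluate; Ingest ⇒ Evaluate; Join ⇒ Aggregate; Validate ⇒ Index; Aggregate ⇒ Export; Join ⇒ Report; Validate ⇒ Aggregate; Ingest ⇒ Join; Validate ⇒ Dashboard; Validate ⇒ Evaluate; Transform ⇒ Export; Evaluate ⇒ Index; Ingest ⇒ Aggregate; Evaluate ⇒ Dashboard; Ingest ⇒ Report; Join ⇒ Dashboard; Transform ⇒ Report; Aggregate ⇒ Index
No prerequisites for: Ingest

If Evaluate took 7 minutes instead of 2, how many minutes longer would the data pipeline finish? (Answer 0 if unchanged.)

Actual critical path: Ingest→Join→Aggregate→Export = 8+7+2+9 = 26 ⇒ 26 minutes.
Evaluate has 2 minutes of float (longest path through it is 24).
New critical path: Ingest→Validate→Transform→Evaluate→Dashboard = 8+5+1+7+8 = 29 ⇒ 29 minutes.
Change in finish: 29 − 26 = +3 minutes.

3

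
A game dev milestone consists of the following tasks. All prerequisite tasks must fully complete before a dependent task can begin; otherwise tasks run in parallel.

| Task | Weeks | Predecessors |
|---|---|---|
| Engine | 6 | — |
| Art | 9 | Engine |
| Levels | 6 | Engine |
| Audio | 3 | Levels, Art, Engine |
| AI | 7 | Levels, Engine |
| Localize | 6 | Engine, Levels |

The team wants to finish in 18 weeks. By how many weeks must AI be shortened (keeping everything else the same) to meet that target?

Current finish: 19 weeks; target: 18.
AI is on every critical path, so each week cut from AI cuts the finish by one (this holds down to a finish of 18).
Need 19 − 18 = 1 week off AI → AI becomes 6 weeks, finish becomes 18.

1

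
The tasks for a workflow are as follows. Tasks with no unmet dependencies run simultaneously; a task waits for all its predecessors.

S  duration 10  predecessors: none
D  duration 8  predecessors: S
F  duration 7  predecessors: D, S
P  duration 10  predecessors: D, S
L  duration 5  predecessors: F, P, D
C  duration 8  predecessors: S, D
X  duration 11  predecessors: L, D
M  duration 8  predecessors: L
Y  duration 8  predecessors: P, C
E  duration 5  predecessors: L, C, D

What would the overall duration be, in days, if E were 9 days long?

Critical path before the change: S→D→P→L→X = 10+8+10+5+11 = 44 giving 44 days.
The longest path through E is only 38 days, so E has float 6.
The critical path is still S→D→P→L→X; finish is now 44 days.

44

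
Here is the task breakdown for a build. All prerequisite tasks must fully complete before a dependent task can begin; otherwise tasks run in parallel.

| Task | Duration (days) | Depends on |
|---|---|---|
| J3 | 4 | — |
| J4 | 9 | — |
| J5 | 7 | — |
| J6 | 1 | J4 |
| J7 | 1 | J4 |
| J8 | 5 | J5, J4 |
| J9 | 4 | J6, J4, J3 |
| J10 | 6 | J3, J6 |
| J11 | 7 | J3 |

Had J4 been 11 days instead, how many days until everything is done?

18

Actual critical path: J4→J6→J10 = 9+1+6 = 16 ⇒ 16 days.
J4 lies on that path, so at 11 days the path becomes 18 days.
The critical path is still J4→J6→J10; finish is now 18 days.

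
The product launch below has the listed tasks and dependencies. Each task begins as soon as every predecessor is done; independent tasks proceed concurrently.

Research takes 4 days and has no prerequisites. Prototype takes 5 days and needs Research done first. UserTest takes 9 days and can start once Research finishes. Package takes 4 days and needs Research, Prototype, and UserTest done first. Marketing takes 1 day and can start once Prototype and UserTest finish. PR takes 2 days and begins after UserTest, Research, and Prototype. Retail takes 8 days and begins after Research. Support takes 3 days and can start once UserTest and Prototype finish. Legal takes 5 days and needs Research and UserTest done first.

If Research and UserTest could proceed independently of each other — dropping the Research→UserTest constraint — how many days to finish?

Before: longest chain Research→UserTest→Legal = 4+9+5 = 18, finish 18.
Without Research→UserTest, UserTest's earliest start moves from 4 to 0.
The longest chain is now UserTest→Legal = 9+5 = 14, so the schedule takes 14 days.

14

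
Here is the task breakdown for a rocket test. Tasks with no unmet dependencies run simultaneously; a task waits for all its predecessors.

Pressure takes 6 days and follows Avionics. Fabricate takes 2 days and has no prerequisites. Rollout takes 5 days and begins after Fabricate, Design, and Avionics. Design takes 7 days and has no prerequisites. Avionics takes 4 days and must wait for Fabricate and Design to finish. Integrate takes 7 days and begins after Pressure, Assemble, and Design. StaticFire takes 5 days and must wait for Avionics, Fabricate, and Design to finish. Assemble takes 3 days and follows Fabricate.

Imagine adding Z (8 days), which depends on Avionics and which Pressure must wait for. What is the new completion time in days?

32

Originally the schedule takes 24 days.
With Z inserted, Pressure now waits for max(Avionics, Z).
New critical path: Design→Avionics→Z→Pressure→Integrate = 7+4+8+6+7 = 32 ⇒ 32 days.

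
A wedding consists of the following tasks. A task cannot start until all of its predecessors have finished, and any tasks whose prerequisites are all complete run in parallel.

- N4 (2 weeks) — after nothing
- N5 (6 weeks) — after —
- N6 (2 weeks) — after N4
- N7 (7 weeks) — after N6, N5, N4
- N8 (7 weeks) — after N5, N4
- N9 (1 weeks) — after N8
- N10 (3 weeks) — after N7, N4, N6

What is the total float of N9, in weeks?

The longest chain is N5→N7→N10 = 6+7+3 = 16; overall finish 16 weeks.
The longest chain containing N9 totals 14 weeks.
So N9 can slip 16 − 14 = 2 weeks.

2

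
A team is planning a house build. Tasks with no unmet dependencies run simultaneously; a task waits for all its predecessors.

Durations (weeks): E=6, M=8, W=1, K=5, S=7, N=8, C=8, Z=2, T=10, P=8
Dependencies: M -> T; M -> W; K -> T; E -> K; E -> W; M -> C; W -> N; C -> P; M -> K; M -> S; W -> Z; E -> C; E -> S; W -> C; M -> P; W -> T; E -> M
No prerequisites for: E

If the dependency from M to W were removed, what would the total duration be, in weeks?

30

With the dependency in place, E→M→W→C→P = 6+8+1+8+8 = 31 sets the finish at 31 weeks.
Without M→W, W's earliest start moves from 14 to 6.
New critical path: E→M→C→P = 6+8+8+8 = 30 ⇒ 30 weeks.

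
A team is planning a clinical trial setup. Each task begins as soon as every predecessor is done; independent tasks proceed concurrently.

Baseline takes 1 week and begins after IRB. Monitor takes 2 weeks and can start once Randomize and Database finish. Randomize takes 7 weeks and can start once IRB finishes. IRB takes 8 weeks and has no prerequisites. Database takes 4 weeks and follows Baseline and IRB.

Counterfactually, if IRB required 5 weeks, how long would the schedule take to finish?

The binding path is IRB→Randomize→Monitor = 8+7+2 = 17; finish at 17 weeks.
IRB is on the critical path; changing it to 5 makes that path 14 weeks.
The critical path is still IRB→Randomize→Monitor; finish is now 14 weeks.

14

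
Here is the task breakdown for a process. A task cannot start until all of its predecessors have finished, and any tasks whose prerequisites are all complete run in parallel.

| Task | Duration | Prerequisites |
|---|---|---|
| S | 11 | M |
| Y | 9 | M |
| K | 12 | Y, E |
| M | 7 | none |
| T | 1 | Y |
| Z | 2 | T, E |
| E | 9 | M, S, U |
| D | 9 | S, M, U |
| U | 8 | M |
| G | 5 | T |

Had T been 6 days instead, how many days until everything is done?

39

The binding path is M→S→E→K = 7+11+9+12 = 39; finish at 39 days.
T is off the critical path — its longest chain is 22 days, giving 17 of slack.
No other chain overtakes it, so the finish is 39 days.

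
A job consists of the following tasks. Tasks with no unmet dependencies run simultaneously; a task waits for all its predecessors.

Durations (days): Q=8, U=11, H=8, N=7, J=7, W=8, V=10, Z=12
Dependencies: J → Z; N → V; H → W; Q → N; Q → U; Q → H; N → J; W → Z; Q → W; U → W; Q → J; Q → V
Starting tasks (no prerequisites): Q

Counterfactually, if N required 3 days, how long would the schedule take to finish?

Critical path before the change: Q→U→W→Z = 8+11+8+12 = 39 giving 39 days.
The longest path through N is only 34 days, so N has float 5.
No other chain overtakes it, so the finish is 39 days.

39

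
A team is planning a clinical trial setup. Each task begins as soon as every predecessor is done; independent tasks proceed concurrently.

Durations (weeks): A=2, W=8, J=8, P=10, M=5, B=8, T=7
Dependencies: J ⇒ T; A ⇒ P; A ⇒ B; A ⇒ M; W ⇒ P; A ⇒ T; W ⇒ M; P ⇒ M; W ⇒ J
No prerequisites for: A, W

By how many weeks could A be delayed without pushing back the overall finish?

The longest chain is W→J→T = 8+8+7 = 23; overall finish 23 weeks.
The longest chain containing A totals 17 weeks.
Float = 23 − 17 = 6.

6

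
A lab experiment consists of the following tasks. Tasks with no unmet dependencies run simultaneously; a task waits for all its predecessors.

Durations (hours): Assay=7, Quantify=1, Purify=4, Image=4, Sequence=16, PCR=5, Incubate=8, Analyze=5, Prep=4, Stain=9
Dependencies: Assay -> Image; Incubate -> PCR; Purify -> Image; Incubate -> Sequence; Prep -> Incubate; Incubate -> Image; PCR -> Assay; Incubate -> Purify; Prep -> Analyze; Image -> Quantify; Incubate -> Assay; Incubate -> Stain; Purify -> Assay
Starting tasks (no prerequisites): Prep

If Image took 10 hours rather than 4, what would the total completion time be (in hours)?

35

As given, the longest chain is Prep→Incubate→PCR→Assay→Image→Quantify = 4+8+5+7+4+1 = 29, so the finish is 29 hours.
Since Image is critical, the +6 change carries straight to that chain (now 35 hours).
The critical path is still Prep→Incubate→PCR→Assay→Image→Quantify; finish is now 35 hours.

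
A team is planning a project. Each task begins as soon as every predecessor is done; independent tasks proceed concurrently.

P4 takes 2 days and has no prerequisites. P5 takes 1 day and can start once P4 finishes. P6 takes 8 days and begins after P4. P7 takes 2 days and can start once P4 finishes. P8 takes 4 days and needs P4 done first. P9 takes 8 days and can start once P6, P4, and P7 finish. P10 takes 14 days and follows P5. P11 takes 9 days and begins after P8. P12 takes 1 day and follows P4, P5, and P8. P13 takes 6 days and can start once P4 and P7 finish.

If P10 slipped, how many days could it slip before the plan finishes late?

1

The longest chain is P4→P6→P9 = 2+8+8 = 18; overall finish 18 days.
The longest chain containing P10 totals 17 days.
Float = 18 − 17 = 1.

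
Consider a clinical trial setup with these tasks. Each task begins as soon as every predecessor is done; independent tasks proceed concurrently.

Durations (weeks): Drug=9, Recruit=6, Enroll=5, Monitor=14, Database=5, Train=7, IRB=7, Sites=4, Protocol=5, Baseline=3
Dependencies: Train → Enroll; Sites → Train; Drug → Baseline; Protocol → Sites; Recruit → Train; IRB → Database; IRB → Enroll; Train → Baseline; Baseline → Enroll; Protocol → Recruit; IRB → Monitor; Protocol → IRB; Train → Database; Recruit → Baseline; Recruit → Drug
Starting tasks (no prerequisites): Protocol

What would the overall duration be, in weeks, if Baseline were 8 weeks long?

33

Critical path before the change: Protocol→Recruit→Drug→Baseline→Enroll = 5+6+9+3+5 = 28 giving 28 weeks.
Baseline lies on that path, so at 8 weeks the path becomes 33 weeks.
That remains the longest chain; total 33 weeks.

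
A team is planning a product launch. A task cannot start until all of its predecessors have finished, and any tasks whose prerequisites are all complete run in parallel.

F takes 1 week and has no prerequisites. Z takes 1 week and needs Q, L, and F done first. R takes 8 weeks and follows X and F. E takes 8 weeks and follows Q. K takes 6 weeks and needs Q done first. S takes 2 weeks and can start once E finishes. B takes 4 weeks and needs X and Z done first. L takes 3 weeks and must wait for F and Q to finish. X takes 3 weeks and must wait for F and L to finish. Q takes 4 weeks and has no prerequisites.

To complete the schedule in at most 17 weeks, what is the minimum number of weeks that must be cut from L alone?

Current finish: 18 weeks; target: 17.
L is on every critical path, so each week cut from L cuts the finish by one (this holds down to a finish of 16).
Need 18 − 17 = 1 week off L → L becomes 2 weeks, finish becomes 17.

1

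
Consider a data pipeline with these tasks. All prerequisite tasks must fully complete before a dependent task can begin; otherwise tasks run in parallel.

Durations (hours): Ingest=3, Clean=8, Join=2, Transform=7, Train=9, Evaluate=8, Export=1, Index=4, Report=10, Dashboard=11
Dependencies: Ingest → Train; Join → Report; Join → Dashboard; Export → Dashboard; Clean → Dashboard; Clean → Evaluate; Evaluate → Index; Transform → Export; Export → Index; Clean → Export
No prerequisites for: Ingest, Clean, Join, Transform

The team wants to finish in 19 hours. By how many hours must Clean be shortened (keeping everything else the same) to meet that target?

Current finish: 20 hours; target: 19.
Clean is on every critical path, so each hour cut from Clean cuts the finish by one (this holds down to a finish of 19).
Need 20 − 19 = 1 hour off Clean → Clean becomes 7 hours, finish becomes 19.

1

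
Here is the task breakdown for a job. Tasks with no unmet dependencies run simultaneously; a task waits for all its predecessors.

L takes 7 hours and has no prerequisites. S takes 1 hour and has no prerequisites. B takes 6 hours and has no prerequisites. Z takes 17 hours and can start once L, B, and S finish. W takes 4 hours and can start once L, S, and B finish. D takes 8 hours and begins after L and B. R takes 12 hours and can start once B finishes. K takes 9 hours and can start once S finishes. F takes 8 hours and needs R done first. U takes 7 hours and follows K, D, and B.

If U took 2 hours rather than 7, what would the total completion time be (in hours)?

26

Actual critical path: B→R→F = 6+12+8 = 26 ⇒ 26 hours.
U has 4 hours of float (longest path through it is 22).
That remains the longest chain; total 26 hours.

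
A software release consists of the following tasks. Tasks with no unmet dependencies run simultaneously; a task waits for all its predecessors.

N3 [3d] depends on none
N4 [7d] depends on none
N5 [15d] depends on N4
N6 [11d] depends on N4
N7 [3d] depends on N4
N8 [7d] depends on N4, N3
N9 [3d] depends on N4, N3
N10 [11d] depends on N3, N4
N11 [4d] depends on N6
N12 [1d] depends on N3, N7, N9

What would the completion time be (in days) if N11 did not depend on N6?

Before: longest chain N4→N5 = 7+15 = 22, finish 22.
Without N6→N11, N11's earliest start moves from 18 to 0.
New critical path: N4→N5 = 7+15 = 22 ⇒ 22 days.

22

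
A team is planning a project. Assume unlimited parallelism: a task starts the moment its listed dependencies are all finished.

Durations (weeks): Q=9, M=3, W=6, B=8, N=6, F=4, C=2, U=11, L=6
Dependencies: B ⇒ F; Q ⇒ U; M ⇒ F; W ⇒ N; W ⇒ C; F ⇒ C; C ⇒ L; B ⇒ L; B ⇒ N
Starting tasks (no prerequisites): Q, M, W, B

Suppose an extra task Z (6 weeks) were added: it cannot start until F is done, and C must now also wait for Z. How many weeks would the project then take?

26

Originally the project takes 20 weeks.
With Z inserted, C now waits for max(W, F, Z).
New critical path: B→F→Z→C→L = 8+4+6+2+6 = 26 ⇒ 26 weeks.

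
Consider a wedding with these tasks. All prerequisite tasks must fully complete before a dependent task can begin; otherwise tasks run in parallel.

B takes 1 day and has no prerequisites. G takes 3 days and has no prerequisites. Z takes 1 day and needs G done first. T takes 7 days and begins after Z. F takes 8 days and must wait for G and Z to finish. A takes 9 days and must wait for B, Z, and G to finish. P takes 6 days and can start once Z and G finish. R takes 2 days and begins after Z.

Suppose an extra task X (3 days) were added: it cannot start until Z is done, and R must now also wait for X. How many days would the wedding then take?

13

Originally the wedding takes 13 days.
With X inserted, R now waits for max(Z, X).
New critical path: G→Z→A = 3+1+9 = 13 ⇒ 13 days.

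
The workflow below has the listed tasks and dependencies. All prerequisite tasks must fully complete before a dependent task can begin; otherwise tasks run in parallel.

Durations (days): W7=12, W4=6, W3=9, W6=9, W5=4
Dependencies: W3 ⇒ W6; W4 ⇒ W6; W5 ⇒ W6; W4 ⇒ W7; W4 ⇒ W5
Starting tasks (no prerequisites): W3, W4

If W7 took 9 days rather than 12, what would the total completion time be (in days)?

Baseline: W4→W5→W6 = 6+4+9 = 19 → 19 days.
W7 has 1 day of float (longest path through it is 18).
The critical path is still W4→W5→W6; finish is now 19 days.

19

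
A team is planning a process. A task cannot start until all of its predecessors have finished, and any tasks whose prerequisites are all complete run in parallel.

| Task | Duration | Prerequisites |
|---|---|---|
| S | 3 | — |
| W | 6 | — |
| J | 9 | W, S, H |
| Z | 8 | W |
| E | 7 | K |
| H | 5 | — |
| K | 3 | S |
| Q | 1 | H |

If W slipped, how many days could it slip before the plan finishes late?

W→J = 6+9 = 15 sets the makespan at 15 days.
W finishes as early as 6 and must finish by 6.
So W can slip 6 − 6 = 0 days.

0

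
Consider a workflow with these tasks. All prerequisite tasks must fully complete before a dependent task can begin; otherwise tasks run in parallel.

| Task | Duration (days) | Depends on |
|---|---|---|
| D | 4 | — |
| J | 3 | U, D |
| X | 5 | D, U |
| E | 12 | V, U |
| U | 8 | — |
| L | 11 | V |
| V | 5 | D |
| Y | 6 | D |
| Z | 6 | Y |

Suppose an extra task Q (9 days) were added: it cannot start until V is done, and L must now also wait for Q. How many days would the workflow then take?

Originally the workflow takes 21 days.
With Q inserted, L now waits for max(V, Q).
New critical path: D→V→Q→L = 4+5+9+11 = 29 ⇒ 29 days.

29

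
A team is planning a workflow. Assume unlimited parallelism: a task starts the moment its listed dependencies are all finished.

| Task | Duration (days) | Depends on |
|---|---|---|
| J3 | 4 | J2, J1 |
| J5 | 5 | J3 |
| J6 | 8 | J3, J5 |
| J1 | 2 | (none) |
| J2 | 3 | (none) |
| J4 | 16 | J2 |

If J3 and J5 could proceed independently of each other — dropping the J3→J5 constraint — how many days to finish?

Original critical path: J2→J3→J5→J6 = 3+4+5+8 = 20 ⇒ 20 days.
Without J3→J5, J5's earliest start moves from 7 to 0.
The longest chain is now J2→J4 = 3+16 = 19, so the plan takes 19 days.

19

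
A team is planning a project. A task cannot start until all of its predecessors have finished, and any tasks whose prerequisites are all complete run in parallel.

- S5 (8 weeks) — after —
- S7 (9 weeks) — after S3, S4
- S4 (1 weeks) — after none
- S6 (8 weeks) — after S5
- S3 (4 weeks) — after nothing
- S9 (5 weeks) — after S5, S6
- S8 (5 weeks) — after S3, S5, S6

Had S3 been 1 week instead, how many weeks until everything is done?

As given, the longest chain is S5→S6→S8 = 8+8+5 = 21, so the finish is 21 weeks.
S3 is off the critical path — its longest chain is 13 weeks, giving 8 of slack.
The critical path is still S5→S6→S8; finish is now 21 weeks.

21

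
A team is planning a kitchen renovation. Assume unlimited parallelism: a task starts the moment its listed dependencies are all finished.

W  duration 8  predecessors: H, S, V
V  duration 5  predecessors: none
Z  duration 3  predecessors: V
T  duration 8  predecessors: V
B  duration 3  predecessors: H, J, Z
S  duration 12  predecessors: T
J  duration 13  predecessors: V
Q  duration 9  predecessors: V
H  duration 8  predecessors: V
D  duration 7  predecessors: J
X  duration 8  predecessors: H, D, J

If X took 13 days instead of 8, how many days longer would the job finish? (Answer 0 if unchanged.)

Actual critical path: V→J→D→X = 5+13+7+8 = 33 ⇒ 33 days.
X lies on that path, so at 13 days the path becomes 38 days.
No other chain overtakes it, so the finish is 38 days.
Change in finish: 38 − 33 = +5 days.

5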